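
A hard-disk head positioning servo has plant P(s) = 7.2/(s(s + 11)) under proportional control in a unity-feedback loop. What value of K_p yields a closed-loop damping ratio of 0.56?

Closed-loop characteristic equation: s² + 11s + K_p·7.2 = 0.
So ω_n = √(7.2K_p) and 2ζω_n = 11, giving ζ = 11/(2√(7.2K_p)).
Setting ζ = 0.56: √(7.2K_p) = 11/(2·0.56) = 9.821, so K_p = 96.46/7.2 = 13.4.

K_p = 13.4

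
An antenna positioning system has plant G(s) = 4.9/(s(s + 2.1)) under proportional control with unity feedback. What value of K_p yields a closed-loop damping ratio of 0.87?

Closed-loop characteristic equation: s² + 2.1s + K_p·4.9 = 0.
So ω_n = √(4.9K_p) and 2ζω_n = 2.1, giving ζ = 2.1/(2√(4.9K_p)).
Setting ζ = 0.87: √(4.9K_p) = 2.1/(2·0.87) = 1.207, so K_p = 1.457/4.9 = 0.297.

K_p = 0.297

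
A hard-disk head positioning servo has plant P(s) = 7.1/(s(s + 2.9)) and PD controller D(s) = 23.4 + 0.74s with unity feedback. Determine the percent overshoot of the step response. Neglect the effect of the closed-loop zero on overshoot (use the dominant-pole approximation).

35.1%

Forward path: (23.4 + 0.74s)·7.1/(s(s+2.9)). The closed-loop characteristic equation is s² + (2.9 + 7.1·0.74)s + 7.1·23.4 = 0.
That is s² + 8.154s + 166.1 = 0, so ω_n = 12.89 rad/s and ζ = 8.154/(2·12.89) = 0.3163.
%OS = 100·exp(−πζ/√(1−ζ²)) = 35.1%.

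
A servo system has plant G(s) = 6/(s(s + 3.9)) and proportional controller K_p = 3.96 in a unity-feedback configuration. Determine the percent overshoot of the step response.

Closed-loop characteristic equation: s² + 3.9s + 23.76 = 0, so ω_n = 4.874 rad/s and ζ = 3.9/(2·4.874) = 0.4.
%OS = 100·exp(−πζ/√(1−ζ²)) = 100·exp(−π·0.4/√0.84) = 25.4%.

25.4%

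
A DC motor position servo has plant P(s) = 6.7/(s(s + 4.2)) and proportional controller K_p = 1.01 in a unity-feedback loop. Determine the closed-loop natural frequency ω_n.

With unity feedback the closed-loop characteristic equation is s² + 4.2s + 1.01·6.7 = s² + 4.2s + 6.767 = 0.
So ω_n² = 6.767 ⇒ ω_n = 2.601 rad/s, and ζ = 4.2/(2ω_n) = 0.807.

ω_n = 2.6 rad/s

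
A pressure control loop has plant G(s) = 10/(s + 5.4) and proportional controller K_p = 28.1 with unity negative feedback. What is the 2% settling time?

Closed-loop transfer function: T(s) = K_p·G(s)/(1 + K_p·G(s)) = 281/(s + 5.4 + 281) = 281/(s + 286.4).
Time constant τ = 1/286.4 = 0.003492 s, so the 2% settling time is about 4τ = 0.014 s.

T_s ≈ 0.014 s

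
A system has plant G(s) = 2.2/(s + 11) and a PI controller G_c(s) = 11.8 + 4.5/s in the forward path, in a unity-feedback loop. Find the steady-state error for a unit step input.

The open loop G_c(s)G(s) has a pole at the origin (type 1), so the static position error constant is infinite and e_ss = 1/(1+∞) = 0.

0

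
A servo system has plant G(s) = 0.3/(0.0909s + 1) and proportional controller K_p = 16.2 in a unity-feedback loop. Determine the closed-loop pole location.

Closed loop: T(s) = K_p·G/(1+K_p·G) = 4.86/(0.0909s + 1 + 4.86), with pole at s = −(1 + 4.86)/0.0909 = −64.47.

s = -64.47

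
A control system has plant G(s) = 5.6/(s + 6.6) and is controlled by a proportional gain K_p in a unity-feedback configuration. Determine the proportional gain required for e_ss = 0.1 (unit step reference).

K_p = 10.6

For a type-0 loop with proportional control, e_ss = 1/(1 + K_p·G(0)).
G(0) = 0.8485. Require 1/(1 + K_p·0.8485) = 0.1, so 1 + 0.8485·K_p = 10.
K_p = (10 − 1)/0.8485 = 10.6.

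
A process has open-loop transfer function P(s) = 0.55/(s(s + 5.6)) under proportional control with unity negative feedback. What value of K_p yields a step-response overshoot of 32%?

K_p = 123

From %OS = 100·exp(−πζ/√(1−ζ²)) = 32%, ζ = −ln(0.32)/√(π²+ln²(0.32)) = 0.341.
Characteristic equation s² + 5.6s + 0.55K_p = 0 gives ζ = 5.6/(2√(0.55K_p)).
Setting ζ = 0.341: √(0.55K_p) = 5.6/(2·0.341) = 8.212, so K_p = 67.44/0.55 = 123.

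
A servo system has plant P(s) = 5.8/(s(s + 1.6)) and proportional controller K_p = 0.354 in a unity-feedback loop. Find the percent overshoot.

Closed-loop characteristic equation: s² + 1.6s + 2.053 = 0, so ω_n = 1.433 rad/s and ζ = 1.6/(2·1.433) = 0.5583.
%OS = 100·exp(−πζ/√(1−ζ²)) = 100·exp(−π·0.5583/√0.6883) = 12.1%.

12.1%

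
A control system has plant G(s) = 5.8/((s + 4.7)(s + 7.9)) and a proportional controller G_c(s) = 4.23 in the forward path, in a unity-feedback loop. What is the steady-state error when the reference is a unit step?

0.602

The loop is type 0. Static position error constant K_pos = G_c(0)·G(0) = 4.23·0.1562 = 0.6608.
Steady-state error to a unit step: e_ss = 1/(1+K_pos) = 1/1.661 = 0.602.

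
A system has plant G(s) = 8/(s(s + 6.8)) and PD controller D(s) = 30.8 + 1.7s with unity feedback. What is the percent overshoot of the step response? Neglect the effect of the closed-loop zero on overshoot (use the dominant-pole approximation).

Forward path: (30.8 + 1.7s)·8/(s(s+6.8)). The closed-loop characteristic equation is s² + (6.8 + 8·1.7)s + 8·30.8 = 0.
That is s² + 20.4s + 246.4 = 0, so ω_n = 15.7 rad/s and ζ = 20.4/(2·15.7) = 0.6498.
%OS = 100·exp(−πζ/√(1−ζ²)) = 6.82%.

6.82%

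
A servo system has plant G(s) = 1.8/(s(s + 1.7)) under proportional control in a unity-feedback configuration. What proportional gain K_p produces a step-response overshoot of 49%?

From %OS = 100·exp(−πζ/√(1−ζ²)) = 49%, ζ = −ln(0.49)/√(π²+ln²(0.49)) = 0.2214.
Characteristic equation s² + 1.7s + 1.8K_p = 0 gives ζ = 1.7/(2√(1.8K_p)).
Setting ζ = 0.2214: √(1.8K_p) = 1.7/(2·0.2214) = 3.839, so K_p = 14.74/1.8 = 8.19.

K_p = 8.19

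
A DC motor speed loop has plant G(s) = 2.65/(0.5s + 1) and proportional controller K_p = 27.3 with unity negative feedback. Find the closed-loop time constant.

Closed loop: T(s) = K_p·G/(1+K_p·G) = 72.34/(0.5s + 1 + 72.34), with pole at s = −(1 + 72.34)/0.5 = −146.7.
Closed-loop time constant τ = 1/146.7 = 0.00682 s.

τ = 0.00682 s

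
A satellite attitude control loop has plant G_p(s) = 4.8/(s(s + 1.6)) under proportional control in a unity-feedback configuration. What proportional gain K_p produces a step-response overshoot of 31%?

From %OS = 100·exp(−πζ/√(1−ζ²)) = 31%, ζ = −ln(0.31)/√(π²+ln²(0.31)) = 0.3493.
Characteristic equation s² + 1.6s + 4.8K_p = 0 gives ζ = 1.6/(2√(4.8K_p)).
Setting ζ = 0.3493: √(4.8K_p) = 1.6/(2·0.3493) = 2.29, so K_p = 5.245/4.8 = 1.09.

K_p = 1.09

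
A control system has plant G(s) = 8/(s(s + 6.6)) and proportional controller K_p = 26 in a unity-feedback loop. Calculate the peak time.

Closed-loop characteristic equation: s² + 6.6s + 208 = 0, so ω_n = 14.42 rad/s and ζ = 6.6/(2·14.42) = 0.2288.
Damped frequency ω_d = ω_n√(1−ζ²) = 14.04 rad/s, so peak time T_p = π/ω_d = 0.224 s.

T_p = 0.224 s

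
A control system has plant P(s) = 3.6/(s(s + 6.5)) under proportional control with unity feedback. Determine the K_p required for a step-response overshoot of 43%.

From %OS = 100·exp(−πζ/√(1−ζ²)) = 43%, ζ = −ln(0.43)/√(π²+ln²(0.43)) = 0.2594.
Characteristic equation s² + 6.5s + 3.6K_p = 0 gives ζ = 6.5/(2√(3.6K_p)).
Setting ζ = 0.2594: √(3.6K_p) = 6.5/(2·0.2594) = 12.53, so K_p = 156.9/3.6 = 43.6.

K_p = 43.6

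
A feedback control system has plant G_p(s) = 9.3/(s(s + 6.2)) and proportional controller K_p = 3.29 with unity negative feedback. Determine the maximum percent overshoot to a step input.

11.9%

The closed-loop denominator s² + 6.2s + 30.6 gives ω_n = √30.6 = 5.531 and ζ = 6.2/(2ω_n) = 0.5604.
%OS = 100·exp(−πζ/√(1−ζ²)) = 100·exp(−π·0.5604/√0.6859) = 11.9%.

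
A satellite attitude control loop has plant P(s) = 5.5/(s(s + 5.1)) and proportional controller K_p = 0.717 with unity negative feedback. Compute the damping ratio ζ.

1 + K_p·P(s) = 0 gives s² + 5.1s + 3.943 = 0.
Matching s² + 2ζω_n s + ω_n²: ω_n = √3.943 = 1.986 rad/s and 2ζω_n = 5.1, so ζ = 5.1/(2·1.986) = 1.28.

ζ = 1.28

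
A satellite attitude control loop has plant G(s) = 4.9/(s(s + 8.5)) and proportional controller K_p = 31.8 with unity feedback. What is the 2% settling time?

The closed-loop denominator s² + 8.5s + 155.8 gives ω_n = √155.8 = 12.48 and ζ = 8.5/(2ω_n) = 0.3405.
2% settling time T_s ≈ 4/(ζω_n) = 4/4.25 = 0.941 s.

T_s ≈ 0.941 s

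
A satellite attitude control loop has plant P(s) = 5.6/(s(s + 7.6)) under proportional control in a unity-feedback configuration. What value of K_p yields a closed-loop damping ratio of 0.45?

K_p = 12.7

Closed-loop characteristic equation: s² + 7.6s + K_p·5.6 = 0.
So ω_n = √(5.6K_p) and 2ζω_n = 7.6, giving ζ = 7.6/(2√(5.6K_p)).
Setting ζ = 0.45: √(5.6K_p) = 7.6/(2·0.45) = 8.444, so K_p = 71.31/5.6 = 12.7.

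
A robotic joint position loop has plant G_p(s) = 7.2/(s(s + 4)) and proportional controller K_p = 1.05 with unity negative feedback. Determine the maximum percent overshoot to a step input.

3.58%

From 1 + K_pG_p(s) = 0: s² + 4s + 7.56 = 0 ⇒ ω_n = 2.75, ζ = 0.7274.
%OS = 100·exp(−πζ/√(1−ζ²)) = 100·exp(−π·0.7274/√0.4709) = 3.58%.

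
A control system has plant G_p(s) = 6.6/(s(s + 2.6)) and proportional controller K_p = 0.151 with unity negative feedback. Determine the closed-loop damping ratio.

The closed-loop denominator is s(s+2.6) + 0.151·6.6 = s² + 2.6s + 0.9966.
So ω_n² = 0.9966 ⇒ ω_n = 0.9983 rad/s, and ζ = 2.6/(2ω_n) = 1.3.

ζ = 1.3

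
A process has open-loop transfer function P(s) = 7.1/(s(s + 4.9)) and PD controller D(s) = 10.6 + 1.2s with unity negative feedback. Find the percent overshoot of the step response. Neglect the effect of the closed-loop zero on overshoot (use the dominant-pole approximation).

Forward path: (10.6 + 1.2s)·7.1/(s(s+4.9)). The closed-loop characteristic equation is s² + (4.9 + 7.1·1.2)s + 7.1·10.6 = 0.
That is s² + 13.42s + 75.26 = 0, so ω_n = 8.675 rad/s and ζ = 13.42/(2·8.675) = 0.7735.
%OS = 100·exp(−πζ/√(1−ζ²)) = 2.16%.

2.16%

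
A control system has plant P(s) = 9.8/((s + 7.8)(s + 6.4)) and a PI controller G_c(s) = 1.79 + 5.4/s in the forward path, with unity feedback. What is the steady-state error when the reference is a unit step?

The open loop G_c(s)P(s) has a pole at the origin (type 1), so the static position error constant is infinite and e_ss = 1/(1+∞) = 0.

0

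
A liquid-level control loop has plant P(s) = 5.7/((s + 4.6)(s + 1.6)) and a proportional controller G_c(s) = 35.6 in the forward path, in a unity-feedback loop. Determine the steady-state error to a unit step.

The loop is type 0. Static position error constant K_pos = G_c(0)·P(0) = 35.6·0.7745 = 27.57.
Steady-state error to a unit step: e_ss = 1/(1+K_pos) = 1/28.57 = 0.035.

0.035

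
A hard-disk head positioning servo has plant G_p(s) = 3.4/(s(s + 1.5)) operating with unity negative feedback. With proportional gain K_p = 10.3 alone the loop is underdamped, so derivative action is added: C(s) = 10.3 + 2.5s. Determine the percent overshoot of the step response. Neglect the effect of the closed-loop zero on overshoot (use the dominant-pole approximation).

0.7%

Forward path: (10.3 + 2.5s)·3.4/(s(s+1.5)). The closed-loop characteristic equation is s² + (1.5 + 3.4·2.5)s + 3.4·10.3 = 0.
That is s² + 10s + 35.02 = 0, so ω_n = 5.918 rad/s and ζ = 10/(2·5.918) = 0.8449.
%OS = 100·exp(−πζ/√(1−ζ²)) = 0.7%.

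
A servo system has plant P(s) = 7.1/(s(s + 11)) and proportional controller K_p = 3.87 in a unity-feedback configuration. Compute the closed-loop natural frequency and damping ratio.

With unity feedback the closed-loop characteristic equation is s² + 11s + 3.87·7.1 = s² + 11s + 27.48 = 0.
So ω_n² = 27.48 ⇒ ω_n = 5.242 rad/s, and ζ = 11/(2ω_n) = 1.05.

ω_n = 5.24 rad/s, ζ = 1.05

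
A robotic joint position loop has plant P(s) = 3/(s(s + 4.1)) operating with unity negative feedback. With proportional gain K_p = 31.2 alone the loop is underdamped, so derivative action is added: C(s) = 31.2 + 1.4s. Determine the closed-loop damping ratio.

Forward path: (31.2 + 1.4s)·3/(s(s+4.1)). The closed-loop characteristic equation is s² + (4.1 + 3·1.4)s + 3·31.2 = 0.
That is s² + 8.3s + 93.6 = 0, so ω_n = 9.675 rad/s and ζ = 8.3/(2·9.675) = 0.429.

ζ = 0.429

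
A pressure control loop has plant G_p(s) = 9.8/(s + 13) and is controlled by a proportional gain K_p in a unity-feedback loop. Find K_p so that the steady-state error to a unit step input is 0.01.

K_p = 131

For a type-0 loop with proportional control, e_ss = 1/(1 + K_p·G_p(0)).
G_p(0) = 0.7538. Require 1/(1 + K_p·0.7538) = 0.01, so 1 + 0.7538·K_p = 100.
K_p = (100 − 1)/0.7538 = 131.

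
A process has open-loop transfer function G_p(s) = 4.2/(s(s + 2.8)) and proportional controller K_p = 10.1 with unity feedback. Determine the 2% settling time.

T_s ≈ 2.86 s

Closed-loop characteristic equation: s² + 2.8s + 42.42 = 0, so ω_n = 6.513 rad/s and ζ = 2.8/(2·6.513) = 0.215.
2% settling time T_s ≈ 4/(ζω_n) = 4/1.4 = 2.86 s.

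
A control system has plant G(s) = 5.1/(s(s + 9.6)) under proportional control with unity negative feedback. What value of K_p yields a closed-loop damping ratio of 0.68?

Closed-loop characteristic equation: s² + 9.6s + K_p·5.1 = 0.
So ω_n = √(5.1K_p) and 2ζω_n = 9.6, giving ζ = 9.6/(2√(5.1K_p)).
Setting ζ = 0.68: √(5.1K_p) = 9.6/(2·0.68) = 7.059, so K_p = 49.83/5.1 = 9.77.

K_p = 9.77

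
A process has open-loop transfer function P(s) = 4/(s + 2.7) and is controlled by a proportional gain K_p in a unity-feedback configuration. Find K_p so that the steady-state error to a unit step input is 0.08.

Steady-state error for a unit step on this type-0 loop is 1/(1 + K_p·P(0)).
P(0) = 1.481. Require 1/(1 + K_p·1.481) = 0.08, so 1 + 1.481·K_p = 12.5.
K_p = (12.5 − 1)/1.481 = 7.76.

K_p = 7.76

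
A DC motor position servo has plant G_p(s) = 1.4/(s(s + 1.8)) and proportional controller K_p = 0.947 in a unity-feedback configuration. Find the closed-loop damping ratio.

ζ = 0.782

The closed-loop denominator is s(s+1.8) + 0.947·1.4 = s² + 1.8s + 1.326.
Matching s² + 2ζω_n s + ω_n²: ω_n = √1.326 = 1.151 rad/s and 2ζω_n = 1.8, so ζ = 1.8/(2·1.151) = 0.782.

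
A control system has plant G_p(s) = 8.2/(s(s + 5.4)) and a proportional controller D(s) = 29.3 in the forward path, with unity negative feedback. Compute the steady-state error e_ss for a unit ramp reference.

0.0225

The loop has one pole at the origin (type 1). Velocity error constant K_v = lim_{s→0} s·D(s)G_p(s) = 29.3·8.2/5.4 = 44.49.
Steady-state error to a unit ramp: e_ss = 1/K_v = 0.0225.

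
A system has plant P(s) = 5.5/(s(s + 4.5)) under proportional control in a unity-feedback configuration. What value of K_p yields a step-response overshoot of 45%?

K_p = 15.2

From %OS = 100·exp(−πζ/√(1−ζ²)) = 45%, ζ = −ln(0.45)/√(π²+ln²(0.45)) = 0.2463.
Characteristic equation s² + 4.5s + 5.5K_p = 0 gives ζ = 4.5/(2√(5.5K_p)).
Setting ζ = 0.2463: √(5.5K_p) = 4.5/(2·0.2463) = 9.134, so K_p = 83.42/5.5 = 15.2.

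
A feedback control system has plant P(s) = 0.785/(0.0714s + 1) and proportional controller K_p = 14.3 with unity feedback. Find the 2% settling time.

T_s ≈ 0.0234 s

Closed loop: T(s) = K_p·P/(1+K_p·P) = 11.23/(0.0714s + 1 + 11.23), with pole at s = −(1 + 11.23)/0.0714 = −171.2.
τ = 1/171.2 = 0.00584 s, so 2% settling time ≈ 4τ = 0.0234 s.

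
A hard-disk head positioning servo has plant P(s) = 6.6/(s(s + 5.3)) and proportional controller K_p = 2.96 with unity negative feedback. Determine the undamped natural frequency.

ω_n = 4.42 rad/s

With unity feedback the closed-loop characteristic equation is s² + 5.3s + 2.96·6.6 = s² + 5.3s + 19.54 = 0.
Matching s² + 2ζω_n s + ω_n²: ω_n = √19.54 = 4.42 rad/s and 2ζω_n = 5.3, so ζ = 5.3/(2·4.42) = 0.6.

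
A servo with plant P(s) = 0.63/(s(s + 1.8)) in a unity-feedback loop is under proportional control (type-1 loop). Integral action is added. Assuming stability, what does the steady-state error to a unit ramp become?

The integrator raises the loop to type 2, so K_v → ∞ and e_ss to a ramp is zero.

0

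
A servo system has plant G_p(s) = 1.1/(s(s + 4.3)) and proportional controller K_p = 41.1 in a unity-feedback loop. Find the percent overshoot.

34.6%

The closed-loop denominator s² + 4.3s + 45.21 gives ω_n = √45.21 = 6.724 and ζ = 4.3/(2ω_n) = 0.3198.
%OS = 100·exp(−πζ/√(1−ζ²)) = 100·exp(−π·0.3198/√0.8978) = 34.6%.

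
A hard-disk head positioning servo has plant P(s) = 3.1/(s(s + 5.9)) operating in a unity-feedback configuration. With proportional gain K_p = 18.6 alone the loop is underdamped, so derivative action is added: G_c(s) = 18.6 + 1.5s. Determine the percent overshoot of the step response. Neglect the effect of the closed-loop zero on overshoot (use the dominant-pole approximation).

Forward path: (18.6 + 1.5s)·3.1/(s(s+5.9)). The closed-loop characteristic equation is s² + (5.9 + 3.1·1.5)s + 3.1·18.6 = 0.
That is s² + 10.55s + 57.66 = 0, so ω_n = 7.593 rad/s and ζ = 10.55/(2·7.593) = 0.6947.
%OS = 100·exp(−πζ/√(1−ζ²)) = 4.81%.

4.81%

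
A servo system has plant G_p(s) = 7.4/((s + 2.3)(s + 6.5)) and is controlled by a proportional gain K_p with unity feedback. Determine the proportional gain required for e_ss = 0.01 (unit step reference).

K_p = 200

Steady-state error for a unit step on this type-0 loop is 1/(1 + K_p·G_p(0)).
G_p(0) = 0.495. Require 1/(1 + K_p·0.495) = 0.01, so 1 + 0.495·K_p = 100.
K_p = (100 − 1)/0.495 = 200.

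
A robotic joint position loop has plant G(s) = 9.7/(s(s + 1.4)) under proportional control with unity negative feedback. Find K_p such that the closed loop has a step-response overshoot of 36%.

From %OS = 100·exp(−πζ/√(1−ζ²)) = 36%, ζ = −ln(0.36)/√(π²+ln²(0.36)) = 0.3093.
Characteristic equation s² + 1.4s + 9.7K_p = 0 gives ζ = 1.4/(2√(9.7K_p)).
Setting ζ = 0.3093: √(9.7K_p) = 1.4/(2·0.3093) = 2.263, so K_p = 5.123/9.7 = 0.528.

K_p = 0.528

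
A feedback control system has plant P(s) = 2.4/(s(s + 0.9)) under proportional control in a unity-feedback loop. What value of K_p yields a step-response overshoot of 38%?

From %OS = 100·exp(−πζ/√(1−ζ²)) = 38%, ζ = −ln(0.38)/√(π²+ln²(0.38)) = 0.2943.
Characteristic equation s² + 0.9s + 2.4K_p = 0 gives ζ = 0.9/(2√(2.4K_p)).
Setting ζ = 0.2943: √(2.4K_p) = 0.9/(2·0.2943) = 1.529, so K_p = 2.337/2.4 = 0.974.

K_p = 0.974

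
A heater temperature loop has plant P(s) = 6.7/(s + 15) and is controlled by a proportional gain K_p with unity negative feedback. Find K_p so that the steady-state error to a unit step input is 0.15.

For a type-0 loop with proportional control, e_ss = 1/(1 + K_p·P(0)).
P(0) = 0.4467. Require 1/(1 + K_p·0.4467) = 0.15, so 1 + 0.4467·K_p = 6.667.
K_p = (6.667 − 1)/0.4467 = 12.7.

K_p = 12.7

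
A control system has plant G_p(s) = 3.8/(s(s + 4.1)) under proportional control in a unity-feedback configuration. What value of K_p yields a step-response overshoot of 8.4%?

From %OS = 100·exp(−πζ/√(1−ζ²)) = 8.4%, ζ = −ln(0.084)/√(π²+ln²(0.084)) = 0.6191.
Characteristic equation s² + 4.1s + 3.8K_p = 0 gives ζ = 4.1/(2√(3.8K_p)).
Setting ζ = 0.6191: √(3.8K_p) = 4.1/(2·0.6191) = 3.311, so K_p = 10.96/3.8 = 2.88.

K_p = 2.88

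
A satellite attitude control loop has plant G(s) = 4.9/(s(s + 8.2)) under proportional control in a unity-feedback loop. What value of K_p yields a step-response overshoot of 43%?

K_p = 51

From %OS = 100·exp(−πζ/√(1−ζ²)) = 43%, ζ = −ln(0.43)/√(π²+ln²(0.43)) = 0.2594.
Characteristic equation s² + 8.2s + 4.9K_p = 0 gives ζ = 8.2/(2√(4.9K_p)).
Setting ζ = 0.2594: √(4.9K_p) = 8.2/(2·0.2594) = 15.8, so K_p = 249.7/4.9 = 51.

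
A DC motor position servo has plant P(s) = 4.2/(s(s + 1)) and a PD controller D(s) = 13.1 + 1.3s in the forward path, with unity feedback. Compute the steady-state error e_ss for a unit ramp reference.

0.0182

The loop has one pole at the origin (type 1). Velocity error constant K_v = lim_{s→0} s·D(s)P(s) = 13.1·4.2/1 = 55.02.
Steady-state error to a unit ramp: e_ss = 1/K_v = 0.0182.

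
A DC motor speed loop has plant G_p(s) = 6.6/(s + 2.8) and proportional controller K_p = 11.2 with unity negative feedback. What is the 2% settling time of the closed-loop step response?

T_s ≈ 0.0521 s

Closed-loop transfer function: T(s) = K_p·G_p(s)/(1 + K_p·G_p(s)) = 73.92/(s + 2.8 + 73.92) = 73.92/(s + 76.72).
Time constant τ = 1/76.72 = 0.01303 s, so the 2% settling time is about 4τ = 0.0521 s.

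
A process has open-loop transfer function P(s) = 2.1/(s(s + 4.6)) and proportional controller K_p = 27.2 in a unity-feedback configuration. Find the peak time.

T_p = 0.436 s

The closed-loop denominator s² + 4.6s + 57.12 gives ω_n = √57.12 = 7.558 and ζ = 4.6/(2ω_n) = 0.3043.
Damped frequency ω_d = ω_n√(1−ζ²) = 7.199 rad/s, so peak time T_p = π/ω_d = 0.436 s.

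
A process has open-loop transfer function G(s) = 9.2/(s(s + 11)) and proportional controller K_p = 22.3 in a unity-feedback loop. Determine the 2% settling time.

The closed-loop denominator s² + 11s + 205.2 gives ω_n = √205.2 = 14.32 and ζ = 11/(2ω_n) = 0.384.
2% settling time T_s ≈ 4/(ζω_n) = 4/5.5 = 0.727 s.

T_s ≈ 0.727 s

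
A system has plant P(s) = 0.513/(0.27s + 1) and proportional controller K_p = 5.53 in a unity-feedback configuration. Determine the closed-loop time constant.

Closed loop: T(s) = K_p·P/(1+K_p·P) = 2.837/(0.27s + 1 + 2.837), with pole at s = −(1 + 2.837)/0.27 = −14.21.
Closed-loop time constant τ = 1/14.21 = 0.0704 s.

τ = 0.0704 s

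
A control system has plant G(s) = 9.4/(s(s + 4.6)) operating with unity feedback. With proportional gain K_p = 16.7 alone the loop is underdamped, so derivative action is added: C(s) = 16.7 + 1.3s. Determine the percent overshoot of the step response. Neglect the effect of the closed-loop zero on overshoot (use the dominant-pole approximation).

Forward path: (16.7 + 1.3s)·9.4/(s(s+4.6)). The closed-loop characteristic equation is s² + (4.6 + 9.4·1.3)s + 9.4·16.7 = 0.
That is s² + 16.82s + 157 = 0, so ω_n = 12.53 rad/s and ζ = 16.82/(2·12.53) = 0.6712.
%OS = 100·exp(−πζ/√(1−ζ²)) = 5.81%.

5.81%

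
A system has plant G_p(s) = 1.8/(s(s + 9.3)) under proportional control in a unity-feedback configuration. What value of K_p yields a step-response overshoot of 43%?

From %OS = 100·exp(−πζ/√(1−ζ²)) = 43%, ζ = −ln(0.43)/√(π²+ln²(0.43)) = 0.2594.
Characteristic equation s² + 9.3s + 1.8K_p = 0 gives ζ = 9.3/(2√(1.8K_p)).
Setting ζ = 0.2594: √(1.8K_p) = 9.3/(2·0.2594) = 17.92, so K_p = 321.2/1.8 = 178.

K_p = 178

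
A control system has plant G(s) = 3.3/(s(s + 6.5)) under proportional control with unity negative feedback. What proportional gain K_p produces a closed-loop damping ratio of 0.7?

K_p = 6.53

Closed-loop characteristic equation: s² + 6.5s + K_p·3.3 = 0.
So ω_n = √(3.3K_p) and 2ζω_n = 6.5, giving ζ = 6.5/(2√(3.3K_p)).
Setting ζ = 0.7: √(3.3K_p) = 6.5/(2·0.7) = 4.643, so K_p = 21.56/3.3 = 6.53.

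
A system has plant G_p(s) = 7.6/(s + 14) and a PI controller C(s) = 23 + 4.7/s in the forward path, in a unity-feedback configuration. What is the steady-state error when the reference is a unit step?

The open loop C(s)G_p(s) has a pole at the origin (type 1), so the static position error constant is infinite and e_ss = 1/(1+∞) = 0.

0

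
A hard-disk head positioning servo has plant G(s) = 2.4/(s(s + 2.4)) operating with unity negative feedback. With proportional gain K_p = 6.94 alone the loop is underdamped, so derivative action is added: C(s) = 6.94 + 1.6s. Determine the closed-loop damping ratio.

Forward path: (6.94 + 1.6s)·2.4/(s(s+2.4)). The closed-loop characteristic equation is s² + (2.4 + 2.4·1.6)s + 2.4·6.94 = 0.
That is s² + 6.24s + 16.66 = 0, so ω_n = 4.081 rad/s and ζ = 6.24/(2·4.081) = 0.7645.

ζ = 0.764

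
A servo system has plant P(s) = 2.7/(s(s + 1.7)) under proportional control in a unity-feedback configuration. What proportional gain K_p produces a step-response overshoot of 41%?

From %OS = 100·exp(−πζ/√(1−ζ²)) = 41%, ζ = −ln(0.41)/√(π²+ln²(0.41)) = 0.273.
Characteristic equation s² + 1.7s + 2.7K_p = 0 gives ζ = 1.7/(2√(2.7K_p)).
Setting ζ = 0.273: √(2.7K_p) = 1.7/(2·0.273) = 3.113, so K_p = 9.693/2.7 = 3.59.

K_p = 3.59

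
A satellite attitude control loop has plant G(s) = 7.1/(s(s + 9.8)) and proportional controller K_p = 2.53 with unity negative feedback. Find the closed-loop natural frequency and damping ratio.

The closed-loop denominator is s(s+9.8) + 2.53·7.1 = s² + 9.8s + 17.96.
So ω_n² = 17.96 ⇒ ω_n = 4.238 rad/s, and ζ = 9.8/(2ω_n) = 1.16.

ω_n = 4.24 rad/s, ζ = 1.16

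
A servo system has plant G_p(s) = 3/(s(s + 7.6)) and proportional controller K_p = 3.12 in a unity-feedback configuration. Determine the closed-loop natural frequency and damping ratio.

ω_n = 3.06 rad/s, ζ = 1.24

The closed-loop denominator is s(s+7.6) + 3.12·3 = s² + 7.6s + 9.36.
Matching s² + 2ζω_n s + ω_n²: ω_n = √9.36 = 3.059 rad/s and 2ζω_n = 7.6, so ζ = 7.6/(2·3.059) = 1.24.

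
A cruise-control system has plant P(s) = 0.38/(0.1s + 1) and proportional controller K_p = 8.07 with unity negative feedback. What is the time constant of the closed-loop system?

τ = 0.0246 s

Closed loop: T(s) = K_p·P/(1+K_p·P) = 3.067/(0.1s + 1 + 3.067), with pole at s = −(1 + 3.067)/0.1 = −40.67.
Closed-loop time constant τ = 1/40.67 = 0.0246 s.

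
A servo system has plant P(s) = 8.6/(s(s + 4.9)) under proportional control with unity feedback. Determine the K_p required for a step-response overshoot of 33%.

K_p = 6.3

From %OS = 100·exp(−πζ/√(1−ζ²)) = 33%, ζ = −ln(0.33)/√(π²+ln²(0.33)) = 0.3328.
Characteristic equation s² + 4.9s + 8.6K_p = 0 gives ζ = 4.9/(2√(8.6K_p)).
Setting ζ = 0.3328: √(8.6K_p) = 4.9/(2·0.3328) = 7.362, so K_p = 54.2/8.6 = 6.3.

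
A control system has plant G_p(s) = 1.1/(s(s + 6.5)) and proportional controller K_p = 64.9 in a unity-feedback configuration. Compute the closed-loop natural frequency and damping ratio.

ω_n = 8.45 rad/s, ζ = 0.385

With unity feedback the closed-loop characteristic equation is s² + 6.5s + 64.9·1.1 = s² + 6.5s + 71.39 = 0.
So ω_n² = 71.39 ⇒ ω_n = 8.449 rad/s, and ζ = 6.5/(2ω_n) = 0.385.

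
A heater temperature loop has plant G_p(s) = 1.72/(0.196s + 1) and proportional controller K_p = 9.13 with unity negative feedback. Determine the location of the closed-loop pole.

Closed loop: T(s) = K_p·G_p/(1+K_p·G_p) = 15.7/(0.196s + 1 + 15.7), with pole at s = −(1 + 15.7)/0.196 = −85.22.

s = -85.22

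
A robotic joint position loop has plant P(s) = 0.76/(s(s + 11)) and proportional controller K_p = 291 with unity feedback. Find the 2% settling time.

The closed-loop denominator s² + 11s + 221.2 gives ω_n = √221.2 = 14.87 and ζ = 11/(2ω_n) = 0.3698.
2% settling time T_s ≈ 4/(ζω_n) = 4/5.5 = 0.727 s.

T_s ≈ 0.727 s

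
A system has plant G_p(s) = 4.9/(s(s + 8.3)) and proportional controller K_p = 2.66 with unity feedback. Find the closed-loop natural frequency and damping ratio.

ω_n = 3.61 rad/s, ζ = 1.15

With unity feedback the closed-loop characteristic equation is s² + 8.3s + 2.66·4.9 = s² + 8.3s + 13.03 = 0.
Matching s² + 2ζω_n s + ω_n²: ω_n = √13.03 = 3.61 rad/s and 2ζω_n = 8.3, so ζ = 8.3/(2·3.61) = 1.15.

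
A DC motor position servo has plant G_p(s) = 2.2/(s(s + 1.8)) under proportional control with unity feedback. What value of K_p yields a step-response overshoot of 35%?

From %OS = 100·exp(−πζ/√(1−ζ²)) = 35%, ζ = −ln(0.35)/√(π²+ln²(0.35)) = 0.3169.
Characteristic equation s² + 1.8s + 2.2K_p = 0 gives ζ = 1.8/(2√(2.2K_p)).
Setting ζ = 0.3169: √(2.2K_p) = 1.8/(2·0.3169) = 2.84, so K_p = 8.064/2.2 = 3.67.

K_p = 3.67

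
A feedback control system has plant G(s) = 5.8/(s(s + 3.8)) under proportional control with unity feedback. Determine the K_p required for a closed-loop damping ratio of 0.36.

K_p = 4.8

Closed-loop characteristic equation: s² + 3.8s + K_p·5.8 = 0.
So ω_n = √(5.8K_p) and 2ζω_n = 3.8, giving ζ = 3.8/(2√(5.8K_p)).
Setting ζ = 0.36: √(5.8K_p) = 3.8/(2·0.36) = 5.278, so K_p = 27.85/5.8 = 4.8.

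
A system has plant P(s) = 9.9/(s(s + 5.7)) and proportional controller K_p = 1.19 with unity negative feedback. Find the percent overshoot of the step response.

Closed-loop characteristic equation: s² + 5.7s + 11.78 = 0, so ω_n = 3.432 rad/s and ζ = 5.7/(2·3.432) = 0.8303.
%OS = 100·exp(−πζ/√(1−ζ²)) = 100·exp(−π·0.8303/√0.3105) = 0.927%.

0.927%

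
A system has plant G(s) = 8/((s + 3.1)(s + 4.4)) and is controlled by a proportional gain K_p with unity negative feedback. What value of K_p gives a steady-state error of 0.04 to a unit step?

K_p = 40.9

Steady-state error for a unit step on this type-0 loop is 1/(1 + K_p·G(0)).
G(0) = 0.5865. Require 1/(1 + K_p·0.5865) = 0.04, so 1 + 0.5865·K_p = 25.
K_p = (25 − 1)/0.5865 = 40.9.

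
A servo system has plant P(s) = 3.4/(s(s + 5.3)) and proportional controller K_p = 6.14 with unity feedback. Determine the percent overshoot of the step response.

10.7%

Closed-loop characteristic equation: s² + 5.3s + 20.88 = 0, so ω_n = 4.569 rad/s and ζ = 5.3/(2·4.569) = 0.58.
%OS = 100·exp(−πζ/√(1−ζ²)) = 100·exp(−π·0.58/√0.6636) = 10.7%.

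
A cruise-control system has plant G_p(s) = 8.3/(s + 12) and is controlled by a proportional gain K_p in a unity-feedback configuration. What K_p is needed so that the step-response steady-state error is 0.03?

The loop is type 0, so e_ss(step) = 1/(1 + K_pos) with K_pos = K_p·G_p(0).
G_p(0) = 0.6917. Require 1/(1 + K_p·0.6917) = 0.03, so 1 + 0.6917·K_p = 33.33.
K_p = (33.33 − 1)/0.6917 = 46.7.

K_p = 46.7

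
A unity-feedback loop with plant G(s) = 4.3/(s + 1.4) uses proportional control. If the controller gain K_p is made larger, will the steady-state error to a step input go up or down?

decrease

The position error constant K_pos = K_p·G(0) grows with K_p, and e_ss = 1/(1+K_pos) falls.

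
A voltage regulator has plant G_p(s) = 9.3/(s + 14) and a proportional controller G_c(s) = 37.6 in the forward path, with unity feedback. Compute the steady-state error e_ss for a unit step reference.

0.0385

The loop is type 0. Static position error constant K_pos = G_c(0)·G_p(0) = 37.6·0.6643 = 24.98.
Steady-state error to a unit step: e_ss = 1/(1+K_pos) = 1/25.98 = 0.0385.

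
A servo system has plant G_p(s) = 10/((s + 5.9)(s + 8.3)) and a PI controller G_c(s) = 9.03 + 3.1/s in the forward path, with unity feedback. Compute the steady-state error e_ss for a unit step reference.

The open loop G_c(s)G_p(s) has a pole at the origin (type 1), so the static position error constant is infinite and e_ss = 1/(1+∞) = 0.

0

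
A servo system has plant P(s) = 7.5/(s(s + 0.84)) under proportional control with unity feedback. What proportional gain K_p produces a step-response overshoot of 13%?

From %OS = 100·exp(−πζ/√(1−ζ²)) = 13%, ζ = −ln(0.13)/√(π²+ln²(0.13)) = 0.5446.
Characteristic equation s² + 0.84s + 7.5K_p = 0 gives ζ = 0.84/(2√(7.5K_p)).
Setting ζ = 0.5446: √(7.5K_p) = 0.84/(2·0.5446) = 0.7711, so K_p = 0.5947/7.5 = 0.0793.

K_p = 0.0793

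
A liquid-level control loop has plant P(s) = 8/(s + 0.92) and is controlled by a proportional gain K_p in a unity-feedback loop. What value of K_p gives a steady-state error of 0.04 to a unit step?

For a type-0 loop with proportional control, e_ss = 1/(1 + K_p·P(0)).
P(0) = 8.696. Require 1/(1 + K_p·8.696) = 0.04, so 1 + 8.696·K_p = 25.
K_p = (25 − 1)/8.696 = 2.76.

K_p = 2.76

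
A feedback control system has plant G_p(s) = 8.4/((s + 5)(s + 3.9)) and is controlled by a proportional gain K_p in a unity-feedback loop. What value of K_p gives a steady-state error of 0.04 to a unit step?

For a type-0 loop with proportional control, e_ss = 1/(1 + K_p·G_p(0)).
G_p(0) = 0.4308. Require 1/(1 + K_p·0.4308) = 0.04, so 1 + 0.4308·K_p = 25.
K_p = (25 − 1)/0.4308 = 55.7.

K_p = 55.7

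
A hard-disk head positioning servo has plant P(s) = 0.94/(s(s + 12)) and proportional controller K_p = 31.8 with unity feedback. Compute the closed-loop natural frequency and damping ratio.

ω_n = 5.47 rad/s, ζ = 1.1

1 + K_p·P(s) = 0 gives s² + 12s + 29.89 = 0.
Matching s² + 2ζω_n s + ω_n²: ω_n = √29.89 = 5.467 rad/s and 2ζω_n = 12, so ζ = 12/(2·5.467) = 1.1.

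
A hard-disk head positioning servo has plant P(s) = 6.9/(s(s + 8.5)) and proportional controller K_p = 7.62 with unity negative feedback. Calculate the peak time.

From 1 + K_pP(s) = 0: s² + 8.5s + 52.58 = 0 ⇒ ω_n = 7.251, ζ = 0.5861.
Damped frequency ω_d = ω_n√(1−ζ²) = 5.875 rad/s, so peak time T_p = π/ω_d = 0.535 s.

T_p = 0.535 s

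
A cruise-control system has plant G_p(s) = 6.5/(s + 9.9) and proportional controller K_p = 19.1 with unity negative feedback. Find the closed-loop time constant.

τ = 0.00746 s

Closed-loop transfer function: T(s) = K_p·G_p(s)/(1 + K_p·G_p(s)) = 124.2/(s + 9.9 + 124.2) = 124.2/(s + 134.1).
Time constant τ = 1/134.1 = 0.00746 s.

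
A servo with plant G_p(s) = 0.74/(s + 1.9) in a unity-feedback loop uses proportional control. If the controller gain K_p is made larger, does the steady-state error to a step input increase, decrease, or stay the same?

decrease

e_ss = 1/(1 + K_p·G_p(0)); a larger K_p raises the denominator, so e_ss decreases.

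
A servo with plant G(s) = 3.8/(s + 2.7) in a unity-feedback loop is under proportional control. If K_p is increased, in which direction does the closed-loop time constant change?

decrease

Closed-loop pole is at s = −(2.7+K_p·3.8); larger K_p moves it further left, so τ = 1/(2.7+K_p·3.8) decreases.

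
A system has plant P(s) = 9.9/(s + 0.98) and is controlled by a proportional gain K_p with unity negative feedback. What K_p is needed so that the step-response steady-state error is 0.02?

The loop is type 0, so e_ss(step) = 1/(1 + K_pos) with K_pos = K_p·P(0).
P(0) = 10.1. Require 1/(1 + K_p·10.1) = 0.02, so 1 + 10.1·K_p = 50.
K_p = (50 − 1)/10.1 = 4.85.

K_p = 4.85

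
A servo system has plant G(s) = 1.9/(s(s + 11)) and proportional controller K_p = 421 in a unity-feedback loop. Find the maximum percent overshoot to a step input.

From 1 + K_pG(s) = 0: s² + 11s + 799.9 = 0 ⇒ ω_n = 28.28, ζ = 0.1945.
%OS = 100·exp(−πζ/√(1−ζ²)) = 100·exp(−π·0.1945/√0.9622) = 53.6%.

53.6%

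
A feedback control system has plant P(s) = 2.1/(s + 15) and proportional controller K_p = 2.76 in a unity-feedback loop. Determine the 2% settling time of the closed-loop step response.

T_s ≈ 0.192 s

Closed-loop transfer function: T(s) = K_p·P(s)/(1 + K_p·P(s)) = 5.796/(s + 15 + 5.796) = 5.796/(s + 20.8).
Time constant τ = 1/20.8 = 0.04809 s, so the 2% settling time is about 4τ = 0.192 s.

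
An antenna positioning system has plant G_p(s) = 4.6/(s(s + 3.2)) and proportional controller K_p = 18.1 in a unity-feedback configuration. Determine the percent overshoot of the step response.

57.1%

From 1 + K_pG_p(s) = 0: s² + 3.2s + 83.26 = 0 ⇒ ω_n = 9.125, ζ = 0.1753.
%OS = 100·exp(−πζ/√(1−ζ²)) = 100·exp(−π·0.1753/√0.9693) = 57.1%.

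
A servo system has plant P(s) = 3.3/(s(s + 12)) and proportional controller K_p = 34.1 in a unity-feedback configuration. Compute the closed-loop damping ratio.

1 + K_p·P(s) = 0 gives s² + 12s + 112.5 = 0.
So ω_n² = 112.5 ⇒ ω_n = 10.61 rad/s, and ζ = 12/(2ω_n) = 0.566.

ζ = 0.566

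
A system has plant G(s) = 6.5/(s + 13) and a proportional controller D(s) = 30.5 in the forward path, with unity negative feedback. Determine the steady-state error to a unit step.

0.0615

The loop is type 0. Static position error constant K_pos = D(0)·G(0) = 30.5·0.5 = 15.25.
Steady-state error to a unit step: e_ss = 1/(1+K_pos) = 1/16.25 = 0.0615.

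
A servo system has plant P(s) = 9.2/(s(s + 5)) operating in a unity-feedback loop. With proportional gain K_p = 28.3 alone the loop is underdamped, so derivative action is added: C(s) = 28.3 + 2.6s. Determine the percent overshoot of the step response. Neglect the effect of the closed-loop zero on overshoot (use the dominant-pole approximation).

0.176%

Forward path: (28.3 + 2.6s)·9.2/(s(s+5)). The closed-loop characteristic equation is s² + (5 + 9.2·2.6)s + 9.2·28.3 = 0.
That is s² + 28.92s + 260.4 = 0, so ω_n = 16.14 rad/s and ζ = 28.92/(2·16.14) = 0.8962.
%OS = 100·exp(−πζ/√(1−ζ²)) = 0.176%.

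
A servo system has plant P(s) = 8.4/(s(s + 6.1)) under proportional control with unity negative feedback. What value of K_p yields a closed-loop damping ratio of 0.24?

Closed-loop characteristic equation: s² + 6.1s + K_p·8.4 = 0.
So ω_n = √(8.4K_p) and 2ζω_n = 6.1, giving ζ = 6.1/(2√(8.4K_p)).
Setting ζ = 0.24: √(8.4K_p) = 6.1/(2·0.24) = 12.71, so K_p = 161.5/8.4 = 19.2.

K_p = 19.2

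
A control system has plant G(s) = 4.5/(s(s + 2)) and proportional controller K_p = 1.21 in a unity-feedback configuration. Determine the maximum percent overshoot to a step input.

22.5%

From 1 + K_pG(s) = 0: s² + 2s + 5.445 = 0 ⇒ ω_n = 2.333, ζ = 0.4285.
%OS = 100·exp(−πζ/√(1−ζ²)) = 100·exp(−π·0.4285/√0.8163) = 22.5%.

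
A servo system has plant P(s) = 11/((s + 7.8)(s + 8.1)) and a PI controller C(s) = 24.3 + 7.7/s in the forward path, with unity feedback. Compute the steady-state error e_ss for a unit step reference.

The open loop C(s)P(s) has a pole at the origin (type 1), so the static position error constant is infinite and e_ss = 1/(1+∞) = 0.

0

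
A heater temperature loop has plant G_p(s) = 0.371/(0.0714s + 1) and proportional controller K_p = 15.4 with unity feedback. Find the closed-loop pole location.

Closed loop: T(s) = K_p·G_p/(1+K_p·G_p) = 5.713/(0.0714s + 1 + 5.713), with pole at s = −(1 + 5.713)/0.0714 = −94.03.

s = -94.03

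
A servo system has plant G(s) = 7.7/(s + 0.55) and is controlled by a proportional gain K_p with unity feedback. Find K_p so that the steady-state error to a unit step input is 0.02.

Steady-state error for a unit step on this type-0 loop is 1/(1 + K_p·G(0)).
G(0) = 14. Require 1/(1 + K_p·14) = 0.02, so 1 + 14·K_p = 50.
K_p = (50 − 1)/14 = 3.5.

K_p = 3.5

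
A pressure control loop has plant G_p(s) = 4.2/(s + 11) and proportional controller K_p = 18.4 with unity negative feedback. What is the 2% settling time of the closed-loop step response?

Closed-loop transfer function: T(s) = K_p·G_p(s)/(1 + K_p·G_p(s)) = 77.28/(s + 11 + 77.28) = 77.28/(s + 88.28).
Time constant τ = 1/88.28 = 0.01133 s, so the 2% settling time is about 4τ = 0.0453 s.

T_s ≈ 0.0453 s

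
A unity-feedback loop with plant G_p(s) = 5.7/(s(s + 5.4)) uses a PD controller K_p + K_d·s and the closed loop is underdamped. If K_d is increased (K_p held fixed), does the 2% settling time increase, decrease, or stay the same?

Characteristic equation s² + (5.4 + 5.7K_d)s + 5.7K_p = 0: raising K_d increases ζω_n = (5.4+5.7K_d)/2 while the loop stays underdamped, so T_s ≈ 4/(ζω_n) decreases.

decrease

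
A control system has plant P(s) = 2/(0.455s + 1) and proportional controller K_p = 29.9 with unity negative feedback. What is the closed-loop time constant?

Closed loop: T(s) = K_p·P/(1+K_p·P) = 59.8/(0.455s + 1 + 59.8), with pole at s = −(1 + 59.8)/0.455 = −133.6.
Closed-loop time constant τ = 1/133.6 = 0.00748 s.

τ = 0.00748 s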